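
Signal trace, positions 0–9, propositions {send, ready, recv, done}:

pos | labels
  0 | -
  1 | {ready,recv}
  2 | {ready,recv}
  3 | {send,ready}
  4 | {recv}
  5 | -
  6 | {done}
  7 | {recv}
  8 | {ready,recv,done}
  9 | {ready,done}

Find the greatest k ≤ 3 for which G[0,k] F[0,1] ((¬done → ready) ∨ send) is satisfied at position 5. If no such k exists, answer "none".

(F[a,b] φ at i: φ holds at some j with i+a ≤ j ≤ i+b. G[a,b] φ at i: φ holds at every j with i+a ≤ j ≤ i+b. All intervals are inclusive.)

3

F[0,1] ((¬done → ready) ∨ send) must hold from j=5 onward; find where it first fails.
  j=5: holds
  j=6: holds
  j=7: holds
  j=8: holds
Holds through j=8; largest k = 3.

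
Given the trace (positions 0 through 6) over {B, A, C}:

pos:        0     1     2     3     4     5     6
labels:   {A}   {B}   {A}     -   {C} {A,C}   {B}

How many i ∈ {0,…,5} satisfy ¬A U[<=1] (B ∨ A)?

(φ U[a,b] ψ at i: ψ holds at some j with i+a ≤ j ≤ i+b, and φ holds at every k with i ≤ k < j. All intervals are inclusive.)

Evaluate at each i in [0,5]:
  i=0: ✓ (rhs at j=0)
  i=1: ✓ (rhs at j=1)
  i=2: ✓ (rhs at j=2)
  i=3: ✗ (no rhs in [3,4])
  i=4: ✓ (rhs at j=5; lhs holds on [4,4])
  i=5: ✓ (rhs at j=5)
Positions where it holds: {0, 1, 2, 4, 5} → 5.

5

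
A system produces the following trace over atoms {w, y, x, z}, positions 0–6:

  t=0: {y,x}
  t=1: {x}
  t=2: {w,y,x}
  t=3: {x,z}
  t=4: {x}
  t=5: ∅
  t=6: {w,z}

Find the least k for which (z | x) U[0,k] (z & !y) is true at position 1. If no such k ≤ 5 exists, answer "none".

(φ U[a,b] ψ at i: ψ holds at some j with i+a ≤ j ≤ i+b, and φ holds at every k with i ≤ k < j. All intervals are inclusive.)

2

Need earliest j ≥ 1 with (z & !y), and (z | x) at every k in [1,j-1].
  j=1: rhs fails.
  j=2: rhs fails.
  j=3: rhs holds; lhs holds on [1,2]. k = 2.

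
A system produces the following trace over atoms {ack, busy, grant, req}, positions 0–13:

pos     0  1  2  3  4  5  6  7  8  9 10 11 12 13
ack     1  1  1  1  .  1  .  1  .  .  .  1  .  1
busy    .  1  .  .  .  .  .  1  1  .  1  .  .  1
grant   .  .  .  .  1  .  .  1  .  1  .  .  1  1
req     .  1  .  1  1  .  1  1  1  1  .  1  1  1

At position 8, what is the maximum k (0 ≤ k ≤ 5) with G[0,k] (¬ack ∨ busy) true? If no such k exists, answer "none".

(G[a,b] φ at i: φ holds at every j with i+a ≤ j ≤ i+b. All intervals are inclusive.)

2

(¬ack ∨ busy) must hold from j=8 onward; find where it first fails.
  j=8: holds
  j=9: holds
  j=10: holds
  j=11: fails
Holds on [8,10], so largest k = 2.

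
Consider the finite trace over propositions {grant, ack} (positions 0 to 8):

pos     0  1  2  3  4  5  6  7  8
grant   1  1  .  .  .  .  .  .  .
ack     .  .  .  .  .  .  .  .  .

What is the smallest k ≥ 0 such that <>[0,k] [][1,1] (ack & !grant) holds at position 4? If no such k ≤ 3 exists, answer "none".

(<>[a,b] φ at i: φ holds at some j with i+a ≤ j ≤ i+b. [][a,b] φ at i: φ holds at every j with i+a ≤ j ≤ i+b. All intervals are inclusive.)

Scan j = 4,5,… for [][1,1] (ack & !grant):
  j=4: fails
  j=5: fails
  j=6: fails
  j=7: fails
No j in [4,7] satisfies it → none.

none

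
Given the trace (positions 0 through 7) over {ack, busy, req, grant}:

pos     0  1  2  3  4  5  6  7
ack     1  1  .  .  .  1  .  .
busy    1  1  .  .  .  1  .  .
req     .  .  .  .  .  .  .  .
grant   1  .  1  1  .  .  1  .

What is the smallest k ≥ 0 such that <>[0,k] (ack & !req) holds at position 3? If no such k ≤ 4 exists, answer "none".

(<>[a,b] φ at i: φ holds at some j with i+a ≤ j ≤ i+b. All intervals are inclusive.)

Scan j = 3,4,… for (ack & !req):
  j=3: fails
  j=4: fails
  j=5: holds
First hit at j=5, so smallest k = 5-3 = 2.

2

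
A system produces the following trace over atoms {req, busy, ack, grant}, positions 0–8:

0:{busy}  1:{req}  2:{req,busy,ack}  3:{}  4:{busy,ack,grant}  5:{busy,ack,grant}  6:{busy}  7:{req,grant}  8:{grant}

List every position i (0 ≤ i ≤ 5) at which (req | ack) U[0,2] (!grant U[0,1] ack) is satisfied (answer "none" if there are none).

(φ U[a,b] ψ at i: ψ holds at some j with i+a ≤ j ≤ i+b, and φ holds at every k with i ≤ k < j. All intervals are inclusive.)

Evaluate at each i in [0,5]:
  i=0: ✗ (lhs fails at k=0 before rhs at j=1)
  i=1: ✓ (rhs at j=1)
  i=2: ✓ (rhs at j=2)
  i=3: ✓ (rhs at j=3)
  i=4: ✓ (rhs at j=4)
  i=5: ✓ (rhs at j=5)

1, 2, 3, 4, 5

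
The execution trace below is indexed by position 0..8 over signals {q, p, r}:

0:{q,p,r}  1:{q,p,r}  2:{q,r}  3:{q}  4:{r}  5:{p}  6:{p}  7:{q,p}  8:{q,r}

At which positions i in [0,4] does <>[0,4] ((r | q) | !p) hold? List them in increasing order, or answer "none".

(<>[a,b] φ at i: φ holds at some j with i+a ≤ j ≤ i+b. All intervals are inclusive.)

0, 1, 2, 3, 4

Evaluate at each i in [0,4]:
  i=0: ✓ (witness j=0)
  i=1: ✓ (witness j=1)
  i=2: ✓ (witness j=2)
  i=3: ✓ (witness j=3)
  i=4: ✓ (witness j=4)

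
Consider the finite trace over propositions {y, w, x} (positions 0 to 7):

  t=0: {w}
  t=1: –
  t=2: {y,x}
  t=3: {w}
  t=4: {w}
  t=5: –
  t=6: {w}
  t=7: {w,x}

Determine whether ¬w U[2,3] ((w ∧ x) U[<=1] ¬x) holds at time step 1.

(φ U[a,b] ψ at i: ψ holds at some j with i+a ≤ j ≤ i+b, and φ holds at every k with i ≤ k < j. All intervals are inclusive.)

Need some j in [3,4] with ((w ∧ x) U[<=1] ¬x), and ¬w at every k in [1,j-1].
  j=3: ((w ∧ x) U[<=1] ¬x) holds; ¬w holds at every k in [1,2] → satisfied.

Holds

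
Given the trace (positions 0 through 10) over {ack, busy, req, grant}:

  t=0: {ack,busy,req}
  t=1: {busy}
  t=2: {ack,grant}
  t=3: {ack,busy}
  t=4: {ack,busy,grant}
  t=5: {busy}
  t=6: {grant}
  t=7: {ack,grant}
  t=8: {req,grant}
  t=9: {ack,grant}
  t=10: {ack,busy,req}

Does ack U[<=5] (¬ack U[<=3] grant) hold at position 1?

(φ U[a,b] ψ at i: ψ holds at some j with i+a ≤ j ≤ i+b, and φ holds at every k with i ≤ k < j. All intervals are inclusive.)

Holds

Need some j in [1,6] with (¬ack U[<=3] grant), and ack at every k in [1,j-1].
  j=1: (¬ack U[<=3] grant) holds; no prefix to check → satisfied.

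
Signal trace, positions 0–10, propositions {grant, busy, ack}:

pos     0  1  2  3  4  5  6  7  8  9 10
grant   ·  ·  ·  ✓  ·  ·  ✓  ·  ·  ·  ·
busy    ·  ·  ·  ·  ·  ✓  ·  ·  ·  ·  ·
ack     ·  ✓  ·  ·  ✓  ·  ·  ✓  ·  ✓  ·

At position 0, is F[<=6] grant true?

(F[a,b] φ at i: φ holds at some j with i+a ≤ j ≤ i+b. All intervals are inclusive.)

True

Check grant at each j in [0,6]:
  j=0: false
  j=1: false
  j=2: false
  j=3: true
  j=4: false
  j=5: false
  j=6: true
Found at j=3 → formula holds.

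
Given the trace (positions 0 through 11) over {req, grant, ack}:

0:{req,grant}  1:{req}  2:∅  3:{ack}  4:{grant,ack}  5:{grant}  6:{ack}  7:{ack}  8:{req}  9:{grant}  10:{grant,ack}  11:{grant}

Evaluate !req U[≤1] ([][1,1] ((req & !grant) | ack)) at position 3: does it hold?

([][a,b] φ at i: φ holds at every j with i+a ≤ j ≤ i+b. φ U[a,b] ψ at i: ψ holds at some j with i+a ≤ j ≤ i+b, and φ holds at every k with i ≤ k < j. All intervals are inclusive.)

Yes

Need some j in [3,4] with [][1,1] ((req & !grant) | ack), and !req at every k in [3,j-1].
  j=3: [][1,1] ((req & !grant) | ack) holds; no prefix to check → satisfied.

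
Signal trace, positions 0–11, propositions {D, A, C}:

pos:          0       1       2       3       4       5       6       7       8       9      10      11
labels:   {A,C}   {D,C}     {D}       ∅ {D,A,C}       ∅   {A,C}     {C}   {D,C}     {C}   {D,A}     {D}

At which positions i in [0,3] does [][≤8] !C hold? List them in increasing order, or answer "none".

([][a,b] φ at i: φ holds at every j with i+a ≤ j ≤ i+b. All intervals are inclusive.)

Evaluate at each i in [0,3]:
  i=0: ✗ (fails at j=0)
  i=1: ✗ (fails at j=1)
  i=2: ✗ (fails at j=4)
  i=3: ✗ (fails at j=4)

none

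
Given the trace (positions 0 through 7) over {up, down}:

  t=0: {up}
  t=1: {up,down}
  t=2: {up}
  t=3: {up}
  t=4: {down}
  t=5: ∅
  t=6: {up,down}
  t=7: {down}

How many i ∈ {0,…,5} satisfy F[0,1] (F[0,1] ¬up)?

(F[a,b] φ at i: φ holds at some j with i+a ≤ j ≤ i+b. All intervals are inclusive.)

4

Evaluate at each i in [0,5]:
  i=0: ✗ (none in [0,1])
  i=1: ✗ (none in [1,2])
  i=2: ✓ (witness j=3)
  i=3: ✓ (witness j=3)
  i=4: ✓ (witness j=4)
  i=5: ✓ (witness j=5)
Positions where it holds: {2, 3, 4, 5} → 4.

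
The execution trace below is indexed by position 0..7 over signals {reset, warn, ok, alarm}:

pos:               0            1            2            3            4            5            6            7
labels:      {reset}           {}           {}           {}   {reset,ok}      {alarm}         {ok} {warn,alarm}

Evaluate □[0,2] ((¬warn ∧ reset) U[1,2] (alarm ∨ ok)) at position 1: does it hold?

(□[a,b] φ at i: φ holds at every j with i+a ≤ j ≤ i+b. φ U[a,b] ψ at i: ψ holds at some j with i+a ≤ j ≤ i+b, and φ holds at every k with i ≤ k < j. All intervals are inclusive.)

Check ((¬warn ∧ reset) U[1,2] (alarm ∨ ok)) at every j in [1,3]:
  j=1: fails
  j=2: fails
  j=3: fails
Fails at j=1 → formula fails.

Does not hold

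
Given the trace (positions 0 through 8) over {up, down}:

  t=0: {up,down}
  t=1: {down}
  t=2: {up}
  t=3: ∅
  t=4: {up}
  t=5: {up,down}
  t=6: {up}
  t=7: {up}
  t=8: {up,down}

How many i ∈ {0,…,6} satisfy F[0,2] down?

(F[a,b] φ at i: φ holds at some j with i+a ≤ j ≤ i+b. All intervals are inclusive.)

Evaluate at each i in [0,6]:
  i=0: ✓ (witness j=0)
  i=1: ✓ (witness j=1)
  i=2: ✗ (none in [2,4])
  i=3: ✓ (witness j=5)
  i=4: ✓ (witness j=5)
  i=5: ✓ (witness j=5)
  i=6: ✓ (witness j=8)
Positions where it holds: {0, 1, 3, 4, 5, 6} → 6.

6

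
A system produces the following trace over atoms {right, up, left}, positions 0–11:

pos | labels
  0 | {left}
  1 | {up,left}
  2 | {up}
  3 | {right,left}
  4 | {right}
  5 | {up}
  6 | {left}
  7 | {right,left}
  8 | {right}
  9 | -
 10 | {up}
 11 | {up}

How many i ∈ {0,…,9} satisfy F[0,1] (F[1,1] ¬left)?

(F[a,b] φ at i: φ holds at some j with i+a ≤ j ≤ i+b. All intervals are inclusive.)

Evaluate at each i in [0,9]:
  i=0: ✓ (witness j=1)
  i=1: ✓ (witness j=1)
  i=2: ✓ (witness j=3)
  i=3: ✓ (witness j=3)
  i=4: ✓ (witness j=4)
  i=5: ✗ (none in [5,6])
  i=6: ✓ (witness j=7)
  i=7: ✓ (witness j=7)
  i=8: ✓ (witness j=8)
  i=9: ✓ (witness j=9)
Positions where it holds: {0, 1, 2, 3, 4, 6, 7, 8, 9} → 9.

9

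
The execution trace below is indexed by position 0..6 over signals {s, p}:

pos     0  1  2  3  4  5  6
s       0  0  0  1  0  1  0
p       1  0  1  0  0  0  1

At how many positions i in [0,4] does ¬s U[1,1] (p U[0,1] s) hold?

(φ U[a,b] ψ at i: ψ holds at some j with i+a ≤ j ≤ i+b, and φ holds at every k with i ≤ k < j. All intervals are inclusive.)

3

Evaluate at each i in [0,4]:
  i=0: ✗ (no rhs in [1,1])
  i=1: ✓ (rhs at j=2; lhs holds on [1,1])
  i=2: ✓ (rhs at j=3; lhs holds on [2,2])
  i=3: ✗ (no rhs in [4,4])
  i=4: ✓ (rhs at j=5; lhs holds on [4,4])
Positions where it holds: {1, 2, 4} → 3.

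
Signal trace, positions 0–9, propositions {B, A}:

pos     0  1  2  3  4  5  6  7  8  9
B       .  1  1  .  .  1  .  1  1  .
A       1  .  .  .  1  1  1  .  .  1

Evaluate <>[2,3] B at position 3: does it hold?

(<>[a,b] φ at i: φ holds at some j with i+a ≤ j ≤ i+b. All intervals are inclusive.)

Yes

Check B at each j in [5,6]:
  j=5: true
  j=6: false
Found at j=5 → formula holds.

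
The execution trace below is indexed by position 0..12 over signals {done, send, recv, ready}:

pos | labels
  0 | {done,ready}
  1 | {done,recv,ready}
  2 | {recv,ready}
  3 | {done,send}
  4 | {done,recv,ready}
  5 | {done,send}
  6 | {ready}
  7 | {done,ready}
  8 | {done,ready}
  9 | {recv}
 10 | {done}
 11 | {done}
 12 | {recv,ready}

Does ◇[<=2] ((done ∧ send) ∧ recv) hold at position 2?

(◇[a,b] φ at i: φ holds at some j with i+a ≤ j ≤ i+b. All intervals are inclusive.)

Check ((done ∧ send) ∧ recv) at each j in [2,4]:
  j=2: false
  j=3: false
  j=4: false
No position in the window satisfies it → formula fails.

No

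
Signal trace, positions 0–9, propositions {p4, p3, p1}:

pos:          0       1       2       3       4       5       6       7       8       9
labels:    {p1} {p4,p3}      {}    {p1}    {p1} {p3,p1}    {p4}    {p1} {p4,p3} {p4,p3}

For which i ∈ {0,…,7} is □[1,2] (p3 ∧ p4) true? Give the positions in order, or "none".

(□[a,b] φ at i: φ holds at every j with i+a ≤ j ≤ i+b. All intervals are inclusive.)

7

Evaluate at each i in [0,7]:
  i=0: ✗ (fails at j=2)
  i=1: ✗ (fails at j=2)
  i=2: ✗ (fails at j=3)
  i=3: ✗ (fails at j=4)
  i=4: ✗ (fails at j=5)
  i=5: ✗ (fails at j=6)
  i=6: ✗ (fails at j=7)
  i=7: ✓ (all of [8,9])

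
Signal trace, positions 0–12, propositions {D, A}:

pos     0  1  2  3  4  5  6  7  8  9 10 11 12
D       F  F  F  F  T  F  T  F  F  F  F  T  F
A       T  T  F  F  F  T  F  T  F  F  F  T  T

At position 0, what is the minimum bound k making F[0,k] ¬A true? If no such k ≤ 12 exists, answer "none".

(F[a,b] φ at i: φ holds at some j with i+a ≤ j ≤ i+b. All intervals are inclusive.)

2

Scan j = 0,1,… for ¬A:
  j=0: fails
  j=1: fails
  j=2: holds
First hit at j=2, so smallest k = 2-0 = 2.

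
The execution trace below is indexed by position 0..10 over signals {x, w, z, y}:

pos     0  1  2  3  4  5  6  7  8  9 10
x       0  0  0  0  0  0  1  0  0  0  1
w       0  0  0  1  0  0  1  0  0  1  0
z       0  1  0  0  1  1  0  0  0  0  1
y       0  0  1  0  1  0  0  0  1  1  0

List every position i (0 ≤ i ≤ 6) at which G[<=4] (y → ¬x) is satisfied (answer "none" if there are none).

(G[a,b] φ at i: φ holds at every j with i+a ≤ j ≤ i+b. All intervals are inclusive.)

Evaluate at each i in [0,6]:
  i=0: ✓ (all of [0,4])
  i=1: ✓ (all of [1,5])
  i=2: ✓ (all of [2,6])
  i=3: ✓ (all of [3,7])
  i=4: ✓ (all of [4,8])
  i=5: ✓ (all of [5,9])
  i=6: ✓ (all of [6,10])

0, 1, 2, 3, 4, 5, 6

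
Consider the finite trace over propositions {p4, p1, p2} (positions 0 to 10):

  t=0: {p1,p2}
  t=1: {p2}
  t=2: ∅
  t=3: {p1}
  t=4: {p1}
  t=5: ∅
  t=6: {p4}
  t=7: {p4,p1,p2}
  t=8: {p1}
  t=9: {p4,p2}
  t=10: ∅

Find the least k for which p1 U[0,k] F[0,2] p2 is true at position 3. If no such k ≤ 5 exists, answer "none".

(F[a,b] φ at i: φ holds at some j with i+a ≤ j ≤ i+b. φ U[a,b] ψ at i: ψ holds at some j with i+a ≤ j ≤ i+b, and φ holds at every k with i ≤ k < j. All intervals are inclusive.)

Need earliest j ≥ 3 with F[0,2] p2, and p1 at every k in [3,j-1].
  j=3: rhs fails.
  j=4: rhs fails.
  j=5: rhs holds; lhs holds on [3,4]. k = 2.

2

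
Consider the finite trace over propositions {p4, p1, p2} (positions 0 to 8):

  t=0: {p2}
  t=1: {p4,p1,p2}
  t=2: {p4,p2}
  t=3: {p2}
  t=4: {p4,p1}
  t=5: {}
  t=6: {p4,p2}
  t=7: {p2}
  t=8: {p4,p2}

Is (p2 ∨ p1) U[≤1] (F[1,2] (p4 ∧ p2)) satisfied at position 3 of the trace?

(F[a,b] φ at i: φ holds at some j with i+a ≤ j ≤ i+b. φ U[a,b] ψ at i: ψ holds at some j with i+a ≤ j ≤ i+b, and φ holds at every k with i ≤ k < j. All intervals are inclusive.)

Need some j in [3,4] with F[1,2] (p4 ∧ p2), and (p2 ∨ p1) at every k in [3,j-1].
  j=3: F[1,2] (p4 ∧ p2) — fails (none in [4,5]).
  j=4: F[1,2] (p4 ∧ p2) holds; (p2 ∨ p1) holds at every k in [3,3] → satisfied.

True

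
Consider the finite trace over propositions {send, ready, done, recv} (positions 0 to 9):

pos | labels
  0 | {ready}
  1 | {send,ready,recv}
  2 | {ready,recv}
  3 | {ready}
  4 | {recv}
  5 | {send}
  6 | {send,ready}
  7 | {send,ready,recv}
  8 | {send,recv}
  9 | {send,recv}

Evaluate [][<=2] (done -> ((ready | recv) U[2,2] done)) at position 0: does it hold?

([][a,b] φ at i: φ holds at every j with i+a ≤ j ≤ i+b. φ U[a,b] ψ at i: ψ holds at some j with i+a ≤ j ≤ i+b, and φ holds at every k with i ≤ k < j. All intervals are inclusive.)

Check (done -> ((ready | recv) U[2,2] done)) at every j in [0,2]:
  j=0: antecedent false → ✓
  j=1: antecedent false → ✓
  j=2: antecedent false → ✓
All positions satisfy it → formula holds.

Holds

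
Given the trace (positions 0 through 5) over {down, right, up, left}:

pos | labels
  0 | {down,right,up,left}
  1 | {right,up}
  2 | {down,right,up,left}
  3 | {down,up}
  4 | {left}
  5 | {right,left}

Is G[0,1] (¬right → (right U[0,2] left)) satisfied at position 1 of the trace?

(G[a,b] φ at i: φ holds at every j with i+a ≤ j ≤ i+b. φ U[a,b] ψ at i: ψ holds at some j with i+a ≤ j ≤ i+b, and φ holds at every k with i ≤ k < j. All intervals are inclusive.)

Check (¬right → (right U[0,2] left)) at every j in [1,2]:
  j=1: antecedent false → ✓
  j=2: antecedent false → ✓
All positions satisfy it → formula holds.

True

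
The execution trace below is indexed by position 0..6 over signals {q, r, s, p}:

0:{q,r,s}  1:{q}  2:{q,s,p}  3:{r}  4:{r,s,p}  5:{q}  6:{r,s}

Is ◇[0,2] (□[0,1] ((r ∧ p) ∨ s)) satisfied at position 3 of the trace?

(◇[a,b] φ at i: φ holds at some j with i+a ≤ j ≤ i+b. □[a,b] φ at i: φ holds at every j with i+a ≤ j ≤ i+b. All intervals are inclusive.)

Check □[0,1] ((r ∧ p) ∨ s) at each j in [3,5]:
  j=3: fails at 3
  j=4: fails at 5
  j=5: fails at 5
No position in the window satisfies it → formula fails.

No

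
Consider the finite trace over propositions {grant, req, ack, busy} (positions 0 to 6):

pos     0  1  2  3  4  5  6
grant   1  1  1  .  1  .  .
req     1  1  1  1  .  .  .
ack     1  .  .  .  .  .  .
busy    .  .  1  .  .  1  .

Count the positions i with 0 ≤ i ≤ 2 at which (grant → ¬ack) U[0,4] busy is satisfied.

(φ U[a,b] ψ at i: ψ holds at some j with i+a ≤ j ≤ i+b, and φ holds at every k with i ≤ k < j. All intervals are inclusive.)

Evaluate at each i in [0,2]:
  i=0: ✗ (lhs fails at k=0 before rhs at j=2)
  i=1: ✓ (rhs at j=2; lhs holds on [1,1])
  i=2: ✓ (rhs at j=2)
Positions where it holds: {1, 2} → 2.

2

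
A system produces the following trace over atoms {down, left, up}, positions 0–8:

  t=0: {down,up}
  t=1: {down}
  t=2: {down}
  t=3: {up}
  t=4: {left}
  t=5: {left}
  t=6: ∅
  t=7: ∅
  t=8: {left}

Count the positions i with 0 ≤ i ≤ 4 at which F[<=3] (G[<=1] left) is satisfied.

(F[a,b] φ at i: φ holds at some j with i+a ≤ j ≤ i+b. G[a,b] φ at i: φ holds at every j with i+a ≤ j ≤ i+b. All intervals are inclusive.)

4

Evaluate at each i in [0,4]:
  i=0: ✗ (none in [0,3])
  i=1: ✓ (witness j=4)
  i=2: ✓ (witness j=4)
  i=3: ✓ (witness j=4)
  i=4: ✓ (witness j=4)
Positions where it holds: {1, 2, 3, 4} → 4.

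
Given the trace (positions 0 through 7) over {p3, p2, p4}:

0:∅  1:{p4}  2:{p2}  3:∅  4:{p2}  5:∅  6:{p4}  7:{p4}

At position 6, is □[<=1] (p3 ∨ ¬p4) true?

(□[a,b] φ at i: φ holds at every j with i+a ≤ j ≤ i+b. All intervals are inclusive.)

Does not hold

Check (p3 ∨ ¬p4) at every j in [6,7]:
  j=6: false
  j=7: false
Fails at j=6 → formula fails.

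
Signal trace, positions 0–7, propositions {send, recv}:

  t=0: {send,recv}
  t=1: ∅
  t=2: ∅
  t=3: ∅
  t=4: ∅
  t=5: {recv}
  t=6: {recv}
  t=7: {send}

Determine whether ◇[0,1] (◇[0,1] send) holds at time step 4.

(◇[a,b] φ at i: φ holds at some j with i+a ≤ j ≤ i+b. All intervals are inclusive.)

Does not hold

Check ◇[0,1] send at each j in [4,5]:
  j=4: fails (none in [4,5])
  j=5: fails (none in [5,6])
No position in the window satisfies it → formula fails.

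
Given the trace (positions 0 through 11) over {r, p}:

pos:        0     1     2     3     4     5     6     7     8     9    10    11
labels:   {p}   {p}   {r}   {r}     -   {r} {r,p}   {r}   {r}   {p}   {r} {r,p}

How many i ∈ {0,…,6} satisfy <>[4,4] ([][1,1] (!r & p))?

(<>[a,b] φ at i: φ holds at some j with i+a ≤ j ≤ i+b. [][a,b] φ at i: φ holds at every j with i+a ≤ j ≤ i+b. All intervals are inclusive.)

1

Evaluate at each i in [0,6]:
  i=0: ✗ (none in [4,4])
  i=1: ✗ (none in [5,5])
  i=2: ✗ (none in [6,6])
  i=3: ✗ (none in [7,7])
  i=4: ✓ (witness j=8)
  i=5: ✗ (none in [9,9])
  i=6: ✗ (none in [10,10])
Positions where it holds: {4} → 1.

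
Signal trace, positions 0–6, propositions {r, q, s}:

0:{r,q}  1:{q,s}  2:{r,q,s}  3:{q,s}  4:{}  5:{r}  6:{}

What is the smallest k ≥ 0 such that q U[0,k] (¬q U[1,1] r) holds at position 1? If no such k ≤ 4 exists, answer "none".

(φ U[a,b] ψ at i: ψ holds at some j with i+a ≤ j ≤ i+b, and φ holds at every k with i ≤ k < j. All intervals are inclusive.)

Need earliest j ≥ 1 with (¬q U[1,1] r), and q at every k in [1,j-1].
  j=1: rhs fails.
  j=2: rhs fails.
  j=3: rhs fails.
  j=4: rhs holds; lhs holds on [1,3]. k = 3.

3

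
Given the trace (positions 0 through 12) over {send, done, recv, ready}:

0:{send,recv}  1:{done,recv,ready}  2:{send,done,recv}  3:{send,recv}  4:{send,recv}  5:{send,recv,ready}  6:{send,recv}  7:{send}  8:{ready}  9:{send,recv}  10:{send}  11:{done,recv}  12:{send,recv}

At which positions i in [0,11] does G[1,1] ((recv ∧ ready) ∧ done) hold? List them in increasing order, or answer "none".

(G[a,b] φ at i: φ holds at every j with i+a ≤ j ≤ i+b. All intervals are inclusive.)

0

Evaluate at each i in [0,11]:
  i=0: ✓ (all of [1,1])
  i=1: ✗ (fails at j=2)
  i=2: ✗ (fails at j=3)
  i=3: ✗ (fails at j=4)
  i=4: ✗ (fails at j=5)
  i=5: ✗ (fails at j=6)
  i=6: ✗ (fails at j=7)
  i=7: ✗ (fails at j=8)
  i=8: ✗ (fails at j=9)
  i=9: ✗ (fails at j=10)
  i=10: ✗ (fails at j=11)
  i=11: ✗ (fails at j=12)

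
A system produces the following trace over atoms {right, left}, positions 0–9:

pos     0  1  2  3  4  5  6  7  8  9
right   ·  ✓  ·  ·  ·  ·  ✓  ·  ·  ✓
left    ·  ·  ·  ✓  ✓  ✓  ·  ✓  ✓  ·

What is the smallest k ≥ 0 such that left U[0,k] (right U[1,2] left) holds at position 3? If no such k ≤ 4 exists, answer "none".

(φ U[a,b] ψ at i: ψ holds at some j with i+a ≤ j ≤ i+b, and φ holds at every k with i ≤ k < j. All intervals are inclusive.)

3

Need earliest j ≥ 3 with (right U[1,2] left), and left at every k in [3,j-1].
  j=3: rhs fails.
  j=4: rhs fails.
  j=5: rhs fails.
  j=6: rhs holds; lhs holds on [3,5]. k = 3.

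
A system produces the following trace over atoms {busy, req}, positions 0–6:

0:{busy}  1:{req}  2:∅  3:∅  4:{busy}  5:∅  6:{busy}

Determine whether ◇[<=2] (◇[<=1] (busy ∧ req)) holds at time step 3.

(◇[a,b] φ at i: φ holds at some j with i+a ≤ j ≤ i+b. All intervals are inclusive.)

Does not hold

Check ◇[<=1] (busy ∧ req) at each j in [3,5]:
  j=3: fails (none in [3,4])
  j=4: fails (none in [4,5])
  j=5: fails (none in [5,6])
No position in the window satisfies it → formula fails.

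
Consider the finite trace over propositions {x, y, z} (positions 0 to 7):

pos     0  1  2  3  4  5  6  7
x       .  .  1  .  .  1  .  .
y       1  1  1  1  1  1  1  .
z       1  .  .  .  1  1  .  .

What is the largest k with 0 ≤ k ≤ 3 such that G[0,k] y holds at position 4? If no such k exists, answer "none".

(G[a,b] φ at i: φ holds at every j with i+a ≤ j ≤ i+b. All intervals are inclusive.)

2

y must hold from j=4 onward; find where it first fails.
  j=4: holds
  j=5: holds
  j=6: holds
  j=7: fails
Holds on [4,6], so largest k = 2.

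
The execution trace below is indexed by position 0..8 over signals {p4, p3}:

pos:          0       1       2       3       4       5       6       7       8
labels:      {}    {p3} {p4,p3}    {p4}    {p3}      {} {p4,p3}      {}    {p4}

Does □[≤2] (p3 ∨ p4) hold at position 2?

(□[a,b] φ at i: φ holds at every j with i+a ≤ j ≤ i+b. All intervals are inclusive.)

Check (p3 ∨ p4) at every j in [2,4]:
  j=2: true
  j=3: true
  j=4: true
All positions satisfy it → formula holds.

Yes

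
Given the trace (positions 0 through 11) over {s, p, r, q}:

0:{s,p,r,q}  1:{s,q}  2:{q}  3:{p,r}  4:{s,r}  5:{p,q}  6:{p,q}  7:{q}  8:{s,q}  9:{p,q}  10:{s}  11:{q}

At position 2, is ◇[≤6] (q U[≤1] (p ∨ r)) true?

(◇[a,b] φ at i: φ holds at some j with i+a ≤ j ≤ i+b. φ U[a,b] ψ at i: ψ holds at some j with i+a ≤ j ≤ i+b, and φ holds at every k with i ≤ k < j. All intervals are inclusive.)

Check (q U[≤1] (p ∨ r)) at each j in [2,8]:
  j=2: holds
  j=3: holds
  j=4: holds
  j=5: holds
  j=6: holds
  j=7: fails
  j=8: holds
Found at j=2 → formula holds.

True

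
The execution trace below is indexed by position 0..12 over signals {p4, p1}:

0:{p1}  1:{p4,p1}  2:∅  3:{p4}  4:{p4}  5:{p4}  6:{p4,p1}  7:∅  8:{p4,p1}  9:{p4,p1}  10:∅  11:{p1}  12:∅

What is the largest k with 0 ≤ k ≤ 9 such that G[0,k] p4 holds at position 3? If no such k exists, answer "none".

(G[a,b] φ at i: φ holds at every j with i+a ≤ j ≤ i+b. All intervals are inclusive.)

p4 must hold from j=3 onward; find where it first fails.
  j=3: holds
  j=4: holds
  j=5: holds
  j=6: holds
  j=7: fails
Holds on [3,6], so largest k = 3.

3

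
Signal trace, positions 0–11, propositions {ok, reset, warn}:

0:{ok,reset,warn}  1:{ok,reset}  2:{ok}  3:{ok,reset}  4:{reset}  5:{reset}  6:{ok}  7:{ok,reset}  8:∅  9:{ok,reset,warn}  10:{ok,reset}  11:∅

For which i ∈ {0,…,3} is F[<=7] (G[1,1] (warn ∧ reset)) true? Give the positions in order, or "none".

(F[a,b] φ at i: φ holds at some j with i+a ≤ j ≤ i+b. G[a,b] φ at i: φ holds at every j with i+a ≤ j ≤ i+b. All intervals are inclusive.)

1, 2, 3

Evaluate at each i in [0,3]:
  i=0: ✗ (none in [0,7])
  i=1: ✓ (witness j=8)
  i=2: ✓ (witness j=8)
  i=3: ✓ (witness j=8)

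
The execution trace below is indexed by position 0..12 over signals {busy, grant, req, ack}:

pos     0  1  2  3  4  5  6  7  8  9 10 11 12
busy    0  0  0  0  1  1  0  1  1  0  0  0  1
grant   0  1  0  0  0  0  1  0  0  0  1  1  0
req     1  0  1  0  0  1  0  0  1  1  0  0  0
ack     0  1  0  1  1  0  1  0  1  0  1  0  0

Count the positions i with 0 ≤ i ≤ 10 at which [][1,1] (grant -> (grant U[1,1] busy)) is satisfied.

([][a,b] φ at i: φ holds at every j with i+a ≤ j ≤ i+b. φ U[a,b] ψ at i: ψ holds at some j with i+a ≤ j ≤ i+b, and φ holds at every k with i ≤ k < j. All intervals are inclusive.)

Evaluate at each i in [0,10]:
  i=0: ✗ (fails at j=1)
  i=1: ✓ (all of [2,2])
  i=2: ✓ (all of [3,3])
  i=3: ✓ (all of [4,4])
  i=4: ✓ (all of [5,5])
  i=5: ✓ (all of [6,6])
  i=6: ✓ (all of [7,7])
  i=7: ✓ (all of [8,8])
  i=8: ✓ (all of [9,9])
  i=9: ✗ (fails at j=10)
  i=10: ✓ (all of [11,11])
Positions where it holds: {1, 2, 3, 4, 5, 6, 7, 8, 10} → 9.

9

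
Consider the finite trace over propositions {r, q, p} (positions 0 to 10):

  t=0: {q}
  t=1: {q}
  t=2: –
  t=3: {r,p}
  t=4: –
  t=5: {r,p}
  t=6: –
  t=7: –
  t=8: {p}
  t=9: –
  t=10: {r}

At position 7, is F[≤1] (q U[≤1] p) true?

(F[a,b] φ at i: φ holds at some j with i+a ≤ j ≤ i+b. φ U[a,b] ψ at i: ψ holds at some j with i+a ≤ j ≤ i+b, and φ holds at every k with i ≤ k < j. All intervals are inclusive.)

Check (q U[≤1] p) at each j in [7,8]:
  j=7: fails
  j=8: holds
Found at j=8 → formula holds.

Holds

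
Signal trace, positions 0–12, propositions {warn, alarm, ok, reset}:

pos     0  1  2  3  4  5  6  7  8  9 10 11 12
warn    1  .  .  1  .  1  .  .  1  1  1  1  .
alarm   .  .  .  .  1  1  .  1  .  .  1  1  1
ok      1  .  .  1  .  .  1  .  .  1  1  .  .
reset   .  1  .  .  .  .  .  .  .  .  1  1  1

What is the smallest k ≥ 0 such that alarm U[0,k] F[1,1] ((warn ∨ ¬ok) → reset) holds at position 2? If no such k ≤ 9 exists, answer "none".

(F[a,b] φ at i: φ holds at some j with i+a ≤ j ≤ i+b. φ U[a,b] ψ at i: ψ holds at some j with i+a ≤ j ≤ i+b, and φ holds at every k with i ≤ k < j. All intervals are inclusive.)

none

Need earliest j ≥ 2 with F[1,1] ((warn ∨ ¬ok) → reset), and alarm at every k in [2,j-1].
  j=2: rhs fails.
  j=3: rhs fails.
  j=4: rhs fails.
  j=5: rhs holds but lhs fails at k=2.
  j=6: rhs fails.
  j=7: rhs fails.
  j=8: rhs fails.
  j=9: rhs holds but lhs fails at k=2.
  j=10: rhs holds but lhs fails at k=2.
  j=11: rhs holds but lhs fails at k=2.
No witness within the range → none.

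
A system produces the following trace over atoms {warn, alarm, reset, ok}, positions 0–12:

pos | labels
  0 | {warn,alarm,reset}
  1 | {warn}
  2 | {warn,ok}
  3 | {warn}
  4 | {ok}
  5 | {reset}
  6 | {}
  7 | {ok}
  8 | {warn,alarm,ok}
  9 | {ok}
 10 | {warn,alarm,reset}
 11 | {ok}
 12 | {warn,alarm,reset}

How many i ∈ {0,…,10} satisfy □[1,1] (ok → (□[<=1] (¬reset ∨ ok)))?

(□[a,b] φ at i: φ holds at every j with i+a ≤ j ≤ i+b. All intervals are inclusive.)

Evaluate at each i in [0,10]:
  i=0: ✓ (all of [1,1])
  i=1: ✓ (all of [2,2])
  i=2: ✓ (all of [3,3])
  i=3: ✗ (fails at j=4)
  i=4: ✓ (all of [5,5])
  i=5: ✓ (all of [6,6])
  i=6: ✓ (all of [7,7])
  i=7: ✓ (all of [8,8])
  i=8: ✗ (fails at j=9)
  i=9: ✓ (all of [10,10])
  i=10: ✗ (fails at j=11)
Positions where it holds: {0, 1, 2, 4, 5, 6, 7, 9} → 8.

8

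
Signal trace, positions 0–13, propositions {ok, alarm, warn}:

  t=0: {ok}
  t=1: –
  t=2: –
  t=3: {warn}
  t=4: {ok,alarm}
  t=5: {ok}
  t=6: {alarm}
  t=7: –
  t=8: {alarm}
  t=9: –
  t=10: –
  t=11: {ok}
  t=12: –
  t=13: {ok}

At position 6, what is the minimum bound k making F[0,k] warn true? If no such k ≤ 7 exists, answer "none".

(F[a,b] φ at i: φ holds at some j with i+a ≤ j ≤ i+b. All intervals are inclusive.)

Scan j = 6,7,… for warn:
  j=6: fails
  j=7: fails
  j=8: fails
  j=9: fails
  j=10: fails
  j=11: fails
  j=12: fails
  j=13: fails
No j in [6,13] satisfies it → none.

none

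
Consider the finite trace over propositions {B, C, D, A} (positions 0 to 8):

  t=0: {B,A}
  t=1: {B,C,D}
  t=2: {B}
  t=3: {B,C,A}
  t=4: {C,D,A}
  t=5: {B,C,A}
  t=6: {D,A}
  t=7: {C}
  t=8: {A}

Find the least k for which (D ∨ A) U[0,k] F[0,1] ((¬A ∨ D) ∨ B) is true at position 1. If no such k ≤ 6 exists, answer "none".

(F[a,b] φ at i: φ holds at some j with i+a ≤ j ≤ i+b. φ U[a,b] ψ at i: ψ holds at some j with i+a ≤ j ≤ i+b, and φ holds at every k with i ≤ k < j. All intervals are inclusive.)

Need earliest j ≥ 1 with F[0,1] ((¬A ∨ D) ∨ B), and (D ∨ A) at every k in [1,j-1].
  j=1: rhs holds (empty prefix). k = 0.

0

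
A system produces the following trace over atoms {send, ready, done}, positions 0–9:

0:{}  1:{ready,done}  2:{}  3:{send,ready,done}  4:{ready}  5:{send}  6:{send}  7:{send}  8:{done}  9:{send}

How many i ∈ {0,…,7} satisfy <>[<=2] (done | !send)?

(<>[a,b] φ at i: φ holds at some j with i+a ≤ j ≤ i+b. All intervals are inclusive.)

Evaluate at each i in [0,7]:
  i=0: ✓ (witness j=0)
  i=1: ✓ (witness j=1)
  i=2: ✓ (witness j=2)
  i=3: ✓ (witness j=3)
  i=4: ✓ (witness j=4)
  i=5: ✗ (none in [5,7])
  i=6: ✓ (witness j=8)
  i=7: ✓ (witness j=8)
Positions where it holds: {0, 1, 2, 3, 4, 6, 7} → 7.

7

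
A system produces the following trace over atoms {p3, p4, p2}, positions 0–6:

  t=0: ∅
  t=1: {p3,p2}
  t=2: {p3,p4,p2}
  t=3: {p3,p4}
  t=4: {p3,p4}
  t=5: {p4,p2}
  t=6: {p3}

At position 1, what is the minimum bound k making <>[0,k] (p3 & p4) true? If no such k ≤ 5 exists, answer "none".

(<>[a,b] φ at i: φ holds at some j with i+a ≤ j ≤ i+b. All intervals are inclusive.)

1

Scan j = 1,2,… for (p3 & p4):
  j=1: fails
  j=2: holds
First hit at j=2, so smallest k = 2-1 = 1.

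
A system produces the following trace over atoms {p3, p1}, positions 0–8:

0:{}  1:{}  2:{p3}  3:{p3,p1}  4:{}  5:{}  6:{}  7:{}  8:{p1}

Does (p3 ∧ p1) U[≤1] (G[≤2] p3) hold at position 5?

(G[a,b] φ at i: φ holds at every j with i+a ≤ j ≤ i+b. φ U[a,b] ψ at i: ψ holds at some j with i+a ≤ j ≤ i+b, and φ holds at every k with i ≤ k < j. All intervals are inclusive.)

Need some j in [5,6] with G[≤2] p3, and (p3 ∧ p1) at every k in [5,j-1].
  j=5: G[≤2] p3 — fails at 5.
  j=6: G[≤2] p3 — fails at 6.
No j in the window works → until fails.

False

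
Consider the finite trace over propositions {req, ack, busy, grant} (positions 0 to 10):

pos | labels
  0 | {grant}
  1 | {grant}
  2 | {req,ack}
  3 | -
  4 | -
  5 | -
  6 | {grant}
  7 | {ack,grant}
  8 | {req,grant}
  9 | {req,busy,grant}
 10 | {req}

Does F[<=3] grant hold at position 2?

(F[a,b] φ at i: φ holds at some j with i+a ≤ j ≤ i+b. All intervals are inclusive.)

Check grant at each j in [2,5]:
  j=2: false
  j=3: false
  j=4: false
  j=5: false
No position in the window satisfies it → formula fails.

Does not hold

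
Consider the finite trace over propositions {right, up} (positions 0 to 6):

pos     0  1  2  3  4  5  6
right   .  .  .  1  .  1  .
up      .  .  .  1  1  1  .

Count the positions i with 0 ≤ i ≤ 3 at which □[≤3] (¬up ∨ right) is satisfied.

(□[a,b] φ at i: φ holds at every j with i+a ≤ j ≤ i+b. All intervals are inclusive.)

1

Evaluate at each i in [0,3]:
  i=0: ✓ (all of [0,3])
  i=1: ✗ (fails at j=4)
  i=2: ✗ (fails at j=4)
  i=3: ✗ (fails at j=4)
Positions where it holds: {0} → 1.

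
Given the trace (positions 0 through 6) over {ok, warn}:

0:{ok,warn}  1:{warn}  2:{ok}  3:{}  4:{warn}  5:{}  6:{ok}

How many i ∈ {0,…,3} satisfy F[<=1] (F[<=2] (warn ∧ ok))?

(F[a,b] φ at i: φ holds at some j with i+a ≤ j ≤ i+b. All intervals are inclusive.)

Evaluate at each i in [0,3]:
  i=0: ✓ (witness j=0)
  i=1: ✗ (none in [1,2])
  i=2: ✗ (none in [2,3])
  i=3: ✗ (none in [3,4])
Positions where it holds: {0} → 1.

1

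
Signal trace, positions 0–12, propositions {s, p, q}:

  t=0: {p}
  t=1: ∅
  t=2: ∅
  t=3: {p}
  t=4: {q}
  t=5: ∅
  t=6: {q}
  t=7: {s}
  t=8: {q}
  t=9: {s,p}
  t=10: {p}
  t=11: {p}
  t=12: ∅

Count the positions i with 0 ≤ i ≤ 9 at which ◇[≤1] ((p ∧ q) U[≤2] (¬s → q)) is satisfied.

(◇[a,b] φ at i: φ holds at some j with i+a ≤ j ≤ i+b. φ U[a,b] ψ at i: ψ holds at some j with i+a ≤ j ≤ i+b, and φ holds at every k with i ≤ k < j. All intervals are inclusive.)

7

Evaluate at each i in [0,9]:
  i=0: ✗ (none in [0,1])
  i=1: ✗ (none in [1,2])
  i=2: ✗ (none in [2,3])
  i=3: ✓ (witness j=4)
  i=4: ✓ (witness j=4)
  i=5: ✓ (witness j=6)
  i=6: ✓ (witness j=6)
  i=7: ✓ (witness j=7)
  i=8: ✓ (witness j=8)
  i=9: ✓ (witness j=9)
Positions where it holds: {3, 4, 5, 6, 7, 8, 9} → 7.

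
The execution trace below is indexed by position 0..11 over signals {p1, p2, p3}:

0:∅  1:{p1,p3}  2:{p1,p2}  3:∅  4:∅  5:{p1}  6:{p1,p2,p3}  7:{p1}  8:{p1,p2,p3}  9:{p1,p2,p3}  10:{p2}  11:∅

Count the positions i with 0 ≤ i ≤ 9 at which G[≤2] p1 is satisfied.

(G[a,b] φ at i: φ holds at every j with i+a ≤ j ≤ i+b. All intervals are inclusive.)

3

Evaluate at each i in [0,9]:
  i=0: ✗ (fails at j=0)
  i=1: ✗ (fails at j=3)
  i=2: ✗ (fails at j=3)
  i=3: ✗ (fails at j=3)
  i=4: ✗ (fails at j=4)
  i=5: ✓ (all of [5,7])
  i=6: ✓ (all of [6,8])
  i=7: ✓ (all of [7,9])
  i=8: ✗ (fails at j=10)
  i=9: ✗ (fails at j=10)
Positions where it holds: {5, 6, 7} → 3.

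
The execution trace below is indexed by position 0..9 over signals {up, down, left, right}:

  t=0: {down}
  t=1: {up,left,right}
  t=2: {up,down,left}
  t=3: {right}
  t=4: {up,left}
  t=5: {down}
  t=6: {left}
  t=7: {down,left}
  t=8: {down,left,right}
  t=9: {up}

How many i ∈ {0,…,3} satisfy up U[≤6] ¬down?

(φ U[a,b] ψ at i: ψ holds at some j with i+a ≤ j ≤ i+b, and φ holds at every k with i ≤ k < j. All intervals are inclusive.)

3

Evaluate at each i in [0,3]:
  i=0: ✗ (lhs fails at k=0 before rhs at j=1)
  i=1: ✓ (rhs at j=1)
  i=2: ✓ (rhs at j=3; lhs holds on [2,2])
  i=3: ✓ (rhs at j=3)
Positions where it holds: {1, 2, 3} → 3.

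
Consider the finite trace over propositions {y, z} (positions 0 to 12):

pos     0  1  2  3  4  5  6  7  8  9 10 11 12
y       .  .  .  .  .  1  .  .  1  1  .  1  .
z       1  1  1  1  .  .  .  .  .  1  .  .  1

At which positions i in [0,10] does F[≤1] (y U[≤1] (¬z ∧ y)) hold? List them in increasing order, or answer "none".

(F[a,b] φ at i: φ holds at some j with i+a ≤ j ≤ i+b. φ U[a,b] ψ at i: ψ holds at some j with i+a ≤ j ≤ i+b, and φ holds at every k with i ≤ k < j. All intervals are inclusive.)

4, 5, 7, 8, 10

Evaluate at each i in [0,10]:
  i=0: ✗ (none in [0,1])
  i=1: ✗ (none in [1,2])
  i=2: ✗ (none in [2,3])
  i=3: ✗ (none in [3,4])
  i=4: ✓ (witness j=5)
  i=5: ✓ (witness j=5)
  i=6: ✗ (none in [6,7])
  i=7: ✓ (witness j=8)
  i=8: ✓ (witness j=8)
  i=9: ✗ (none in [9,10])
  i=10: ✓ (witness j=11)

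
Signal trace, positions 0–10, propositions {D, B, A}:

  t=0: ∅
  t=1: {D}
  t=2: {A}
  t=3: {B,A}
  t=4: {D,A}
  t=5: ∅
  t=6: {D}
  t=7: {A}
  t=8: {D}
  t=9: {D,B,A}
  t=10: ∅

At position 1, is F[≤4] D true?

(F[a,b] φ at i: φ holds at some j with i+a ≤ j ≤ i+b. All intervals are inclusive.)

Holds

Check D at each j in [1,5]:
  j=1: true
  j=2: false
  j=3: false
  j=4: true
  j=5: false
Found at j=1 → formula holds.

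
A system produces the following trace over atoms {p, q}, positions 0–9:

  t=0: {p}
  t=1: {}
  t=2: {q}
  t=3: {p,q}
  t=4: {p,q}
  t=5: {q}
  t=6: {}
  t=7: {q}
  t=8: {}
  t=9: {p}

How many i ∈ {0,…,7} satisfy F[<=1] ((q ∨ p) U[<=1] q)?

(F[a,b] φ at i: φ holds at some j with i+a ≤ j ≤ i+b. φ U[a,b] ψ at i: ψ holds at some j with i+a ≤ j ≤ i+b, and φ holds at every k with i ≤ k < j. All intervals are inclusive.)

Evaluate at each i in [0,7]:
  i=0: ✗ (none in [0,1])
  i=1: ✓ (witness j=2)
  i=2: ✓ (witness j=2)
  i=3: ✓ (witness j=3)
  i=4: ✓ (witness j=4)
  i=5: ✓ (witness j=5)
  i=6: ✓ (witness j=7)
  i=7: ✓ (witness j=7)
Positions where it holds: {1, 2, 3, 4, 5, 6, 7} → 7.

7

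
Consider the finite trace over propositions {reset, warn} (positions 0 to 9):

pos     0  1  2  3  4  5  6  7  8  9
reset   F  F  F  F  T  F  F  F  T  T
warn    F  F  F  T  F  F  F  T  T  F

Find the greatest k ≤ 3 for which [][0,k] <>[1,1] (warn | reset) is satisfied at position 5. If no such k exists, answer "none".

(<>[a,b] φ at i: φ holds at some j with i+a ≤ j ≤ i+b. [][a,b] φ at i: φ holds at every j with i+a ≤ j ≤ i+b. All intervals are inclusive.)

none

<>[1,1] (warn | reset) must hold from j=5 onward; find where it first fails.
  j=5: fails → no k works.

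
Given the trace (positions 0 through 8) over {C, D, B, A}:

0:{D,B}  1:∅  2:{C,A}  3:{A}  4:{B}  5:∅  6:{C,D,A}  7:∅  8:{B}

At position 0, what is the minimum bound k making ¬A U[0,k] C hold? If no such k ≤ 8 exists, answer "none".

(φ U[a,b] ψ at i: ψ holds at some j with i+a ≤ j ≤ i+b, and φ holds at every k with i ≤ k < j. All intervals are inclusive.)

Need earliest j ≥ 0 with C, and ¬A at every k in [0,j-1].
  j=0: rhs fails.
  j=1: rhs fails.
  j=2: rhs holds; lhs holds on [0,1]. k = 2.

2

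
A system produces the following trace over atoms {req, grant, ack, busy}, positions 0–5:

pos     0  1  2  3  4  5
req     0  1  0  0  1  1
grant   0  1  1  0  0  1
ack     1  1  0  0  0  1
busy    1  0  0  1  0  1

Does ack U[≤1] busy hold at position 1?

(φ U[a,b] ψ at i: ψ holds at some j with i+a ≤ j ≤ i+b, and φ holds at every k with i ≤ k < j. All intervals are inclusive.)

Need some j in [1,2] with busy, and ack at every k in [1,j-1].
  j=1: busy false.
  j=2: busy false.
No j in the window works → until fails.

No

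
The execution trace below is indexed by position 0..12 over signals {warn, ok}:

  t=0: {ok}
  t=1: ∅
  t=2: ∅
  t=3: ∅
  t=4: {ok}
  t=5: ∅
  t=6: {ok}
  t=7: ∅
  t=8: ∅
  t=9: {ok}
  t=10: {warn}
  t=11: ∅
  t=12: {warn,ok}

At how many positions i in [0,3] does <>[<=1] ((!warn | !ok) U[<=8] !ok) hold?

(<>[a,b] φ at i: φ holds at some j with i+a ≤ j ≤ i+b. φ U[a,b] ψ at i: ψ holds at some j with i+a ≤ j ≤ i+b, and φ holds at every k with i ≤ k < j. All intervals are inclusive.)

Evaluate at each i in [0,3]:
  i=0: ✓ (witness j=0)
  i=1: ✓ (witness j=1)
  i=2: ✓ (witness j=2)
  i=3: ✓ (witness j=3)
Positions where it holds: {0, 1, 2, 3} → 4.

4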